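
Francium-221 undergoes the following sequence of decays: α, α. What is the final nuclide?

Bi-213

Start: (A, Z) = (221, 87).
After α: (217, 85).
After α: (213, 83).
Z = 83 is bismuth.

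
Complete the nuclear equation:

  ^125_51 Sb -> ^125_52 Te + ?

beta-minus particle

Conserve mass number: 125 = 125 + A, so A = 0.
Conserve atomic number: 51 = 52 + Z, so Z = -1.
A = 0 and Z = -1 is ^0_-1 e — a beta-minus particle.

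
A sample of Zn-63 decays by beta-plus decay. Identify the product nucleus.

Beta-plus decay: mass number changes by +0, atomic number by -1.
A: 63 = 63; Z: 30 − 1 = 29.
Z = 29 is copper, so the daughter is Cu-63.

Cu-63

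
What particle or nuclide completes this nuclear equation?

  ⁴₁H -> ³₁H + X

Conserve mass number: 4 = 3 + A, so A = 1.
Conserve atomic number: 1 = 1 + Z, so Z = 0.
A = 1 and Z = 0 is ¹₀n — a neutron.

neutron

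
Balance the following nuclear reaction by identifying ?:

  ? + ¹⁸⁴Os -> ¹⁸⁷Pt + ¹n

Conserve mass number: A + 184 = 187 + 1, so A = 4.
Conserve atomic number: Z + 76 = 78 + 0, so Z = 2.
A = 4 and Z = 2 is ⁴He — an alpha particle.

alpha particle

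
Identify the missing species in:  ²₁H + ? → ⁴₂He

Conserve mass number: 2 + A = 4, so A = 2.
Conserve atomic number: 1 + Z = 2, so Z = 1.
A = 2 and Z = 1 is ²₁H — a deuteron.

deuteron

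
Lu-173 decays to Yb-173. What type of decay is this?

ΔA = 173 − 173 = 0; ΔZ = 70 − 71 = -1.
A is unchanged and Z drops by 1 — a proton has become a neutron (β⁺ emission or electron capture).

beta-plus decay or electron capture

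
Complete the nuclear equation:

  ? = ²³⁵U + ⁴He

Pu-239

Conserve mass number: A = 235 + 4, so A = 239.
Conserve atomic number: Z = 92 + 2, so Z = 94.
Z = 94 is plutonium, so the species is ²³⁹Pu.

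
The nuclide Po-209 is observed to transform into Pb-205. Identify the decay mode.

ΔA = 205 − 209 = -4; ΔZ = 82 − 84 = -2.
A drops by 4 and Z drops by 2 — the signature of alpha emission.

alpha decay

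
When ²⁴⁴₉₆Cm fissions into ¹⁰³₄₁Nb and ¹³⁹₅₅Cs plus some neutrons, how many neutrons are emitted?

2

Conserve mass number: 244 = 103 + 139 + k, so k = 244 − 242 = 2.
Check atomic number: 96 = 41 + 55 + 0 = 96. ✓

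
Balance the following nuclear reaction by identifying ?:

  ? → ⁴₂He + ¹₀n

He-5

Conserve mass number: A = 4 + 1, so A = 5.
Conserve atomic number: Z = 2 + 0, so Z = 2.
Z = 2 is helium, so the species is ⁵₂He.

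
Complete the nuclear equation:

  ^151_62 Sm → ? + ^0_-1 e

Eu-151

Conserve mass number: 151 = A + 0, so A = 151.
Conserve atomic number: 62 = Z − 1, so Z = 63.
Z = 63 is europium, so the species is ^151_63 Eu.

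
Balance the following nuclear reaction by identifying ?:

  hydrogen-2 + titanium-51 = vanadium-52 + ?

neutron

Conserve mass number: 2 + 51 = 52 + A, so A = 1.
Conserve atomic number: 1 + 22 = 23 + Z, so Z = 0.
A = 1 and Z = 0 is neutron — a neutron.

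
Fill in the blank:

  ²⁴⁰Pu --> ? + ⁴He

U-236

Conserve mass number: 240 = A + 4, so A = 236.
Conserve atomic number: 94 = Z + 2, so Z = 92.
Z = 92 is uranium, so the species is ²³⁶U.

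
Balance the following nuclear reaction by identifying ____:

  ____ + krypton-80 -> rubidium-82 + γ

deuteron

Conserve mass number: A + 80 = 82 + 0, so A = 2.
Conserve atomic number: Z + 36 = 37 + 0, so Z = 1.
A = 2 and Z = 1 is hydrogen-2 — a deuteron.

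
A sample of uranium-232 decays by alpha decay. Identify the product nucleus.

Alpha decay: mass number changes by -4, atomic number by -2.
A: 232 − 4 = 228; Z: 92 − 2 = 90.
Z = 90 is thorium, so the daughter is thorium-228.

Th-228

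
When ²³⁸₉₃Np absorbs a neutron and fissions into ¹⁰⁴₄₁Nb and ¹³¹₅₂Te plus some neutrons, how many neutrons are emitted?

Conserve mass number: 239 = 104 + 131 + k, so k = 239 − 235 = 4.
Check atomic number: 93 = 41 + 52 + 0 = 93. ✓

4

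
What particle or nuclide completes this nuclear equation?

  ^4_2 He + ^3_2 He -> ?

Be-7

Conserve mass number: 4 + 3 = A, so A = 7.
Conserve atomic number: 2 + 2 = Z, so Z = 4.
Z = 4 is beryllium, so the species is ^7_4 Be.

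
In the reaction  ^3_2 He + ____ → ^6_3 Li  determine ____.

Conserve mass number: 3 + A = 6, so A = 3.
Conserve atomic number: 2 + Z = 3, so Z = 1.
A = 3 and Z = 1 is ^3_1 H — a triton.

triton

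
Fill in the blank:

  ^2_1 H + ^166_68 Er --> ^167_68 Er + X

Conserve mass number: 2 + 166 = 167 + A, so A = 1.
Conserve atomic number: 1 + 68 = 68 + Z, so Z = 1.
A = 1 and Z = 1 is ^1_1 H — a proton.

proton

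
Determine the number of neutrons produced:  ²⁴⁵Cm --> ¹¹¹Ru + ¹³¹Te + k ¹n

3

Conserve mass number: 245 = 111 + 131 + k, so k = 245 − 242 = 3.
Check atomic number: 96 = 44 + 52 + 0 = 96. ✓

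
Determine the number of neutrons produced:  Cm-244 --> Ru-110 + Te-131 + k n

Conserve mass number: 244 = 110 + 131 + k, so k = 244 − 241 = 3.
Check atomic number: 96 = 44 + 52 + 0 = 96. ✓

3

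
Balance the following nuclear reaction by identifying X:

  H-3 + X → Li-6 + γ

Conserve mass number: 3 + A = 6 + 0, so A = 3.
Conserve atomic number: 1 + Z = 3 + 0, so Z = 2.
Z = 2 is helium, so the species is He-3.

He-3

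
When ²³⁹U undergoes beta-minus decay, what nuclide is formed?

Beta-minus decay: mass number changes by +0, atomic number by +1.
A: 239 = 239; Z: 92 + 1 = 93.
Z = 93 is neptunium, so the daughter is ²³⁹Np.

Np-239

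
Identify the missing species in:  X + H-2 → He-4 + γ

Conserve mass number: A + 2 = 4 + 0, so A = 2.
Conserve atomic number: Z + 1 = 2 + 0, so Z = 1.
A = 2 and Z = 1 is H-2 — a deuteron.

deuteron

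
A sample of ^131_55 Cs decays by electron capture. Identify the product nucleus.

Electron capture: mass number changes by +0, atomic number by -1.
A: 131 = 131; Z: 55 − 1 = 54.
Z = 54 is xenon, so the daughter is ^131_54 Xe.

Xe-131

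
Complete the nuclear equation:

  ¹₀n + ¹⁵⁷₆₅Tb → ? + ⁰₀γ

Tb-158

Conserve mass number: 1 + 157 = A + 0, so A = 158.
Conserve atomic number: 0 + 65 = Z + 0, so Z = 65.
Z = 65 is terbium, so the species is ¹⁵⁸₆₅Tb.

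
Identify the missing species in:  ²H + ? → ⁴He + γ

deuteron

Conserve mass number: 2 + A = 4 + 0, so A = 2.
Conserve atomic number: 1 + Z = 2 + 0, so Z = 1.
A = 2 and Z = 1 is ²H — a deuteron.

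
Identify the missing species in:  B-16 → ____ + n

Conserve mass number: 16 = A + 1, so A = 15.
Conserve atomic number: 5 = Z + 0, so Z = 5.
Z = 5 is boron, so the species is B-15.

B-15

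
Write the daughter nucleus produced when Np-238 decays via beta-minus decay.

Pu-238

Beta-minus decay: mass number changes by +0, atomic number by +1.
A: 238 = 238; Z: 93 + 1 = 94.
Z = 94 is plutonium, so the daughter is Pu-238.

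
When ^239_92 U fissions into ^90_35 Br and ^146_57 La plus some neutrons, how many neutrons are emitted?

Conserve mass number: 239 = 90 + 146 + k, so k = 239 − 236 = 3.
Check atomic number: 92 = 35 + 57 + 0 = 92. ✓

3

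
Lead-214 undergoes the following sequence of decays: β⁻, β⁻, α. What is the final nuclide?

Start: (A, Z) = (214, 82).
After β⁻: (214, 83).
After β⁻: (214, 84).
After α: (210, 82).
Z = 82 is lead.

Pb-210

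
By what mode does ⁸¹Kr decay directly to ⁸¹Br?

ΔA = 81 − 81 = 0; ΔZ = 35 − 36 = -1.
A is unchanged and Z drops by 1 — a proton has become a neutron (β⁺ emission or electron capture).

beta-plus decay or electron capture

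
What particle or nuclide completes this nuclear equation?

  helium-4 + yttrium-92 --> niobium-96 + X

Conserve mass number: 4 + 92 = 96 + A, so A = 0.
Conserve atomic number: 2 + 39 = 41 + Z, so Z = 0.
A = 0 and Z = 0 is γ — a gamma ray.

gamma ray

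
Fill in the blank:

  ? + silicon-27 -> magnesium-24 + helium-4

neutron

Conserve mass number: A + 27 = 24 + 4, so A = 1.
Conserve atomic number: Z + 14 = 12 + 2, so Z = 0.
A = 1 and Z = 0 is neutron — a neutron.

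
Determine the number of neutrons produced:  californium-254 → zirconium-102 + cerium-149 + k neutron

Conserve mass number: 254 = 102 + 149 + k, so k = 254 − 251 = 3.
Check atomic number: 98 = 40 + 58 + 0 = 98. ✓

3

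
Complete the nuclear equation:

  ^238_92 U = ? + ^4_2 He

Th-234

Conserve mass number: 238 = A + 4, so A = 234.
Conserve atomic number: 92 = Z + 2, so Z = 90.
Z = 90 is thorium, so the species is ^234_90 Th.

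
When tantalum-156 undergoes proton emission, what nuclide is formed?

Proton emission: mass number changes by -1, atomic number by -1.
A: 156 − 1 = 155; Z: 73 − 1 = 72.
Z = 72 is hafnium, so the daughter is hafnium-155.

Hf-155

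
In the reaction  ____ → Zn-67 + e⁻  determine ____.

Conserve mass number: A = 67 + 0, so A = 67.
Conserve atomic number: Z = 30 − 1, so Z = 29.
Z = 29 is copper, so the species is Cu-67.

Cu-67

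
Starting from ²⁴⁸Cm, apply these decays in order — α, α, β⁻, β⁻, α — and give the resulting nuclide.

Start: (A, Z) = (248, 96).
After α: (244, 94).
After α: (240, 92).
After β⁻: (240, 93).
After β⁻: (240, 94).
After α: (236, 92).
Z = 92 is uranium.

U-236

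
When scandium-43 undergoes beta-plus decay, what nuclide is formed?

Beta-plus decay: mass number changes by +0, atomic number by -1.
A: 43 = 43; Z: 21 − 1 = 20.
Z = 20 is calcium, so the daughter is calcium-43.

Ca-43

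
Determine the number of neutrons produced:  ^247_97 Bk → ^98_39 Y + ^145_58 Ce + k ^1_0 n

4

Conserve mass number: 247 = 98 + 145 + k, so k = 247 − 243 = 4.
Check atomic number: 97 = 39 + 58 + 0 = 97. ✓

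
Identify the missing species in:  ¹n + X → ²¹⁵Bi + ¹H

Po-215

Conserve mass number: 1 + A = 215 + 1, so A = 215.
Conserve atomic number: 0 + Z = 83 + 1, so Z = 84.
Z = 84 is polonium, so the species is ²¹⁵Po.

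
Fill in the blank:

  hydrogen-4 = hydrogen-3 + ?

neutron

Conserve mass number: 4 = 3 + A, so A = 1.
Conserve atomic number: 1 = 1 + Z, so Z = 0.
A = 1 and Z = 0 is neutron — a neutron.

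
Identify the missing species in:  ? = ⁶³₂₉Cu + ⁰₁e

Conserve mass number: A = 63 + 0, so A = 63.
Conserve atomic number: Z = 29 + 1, so Z = 30.
Z = 30 is zinc, so the species is ⁶³₃₀Zn.

Zn-63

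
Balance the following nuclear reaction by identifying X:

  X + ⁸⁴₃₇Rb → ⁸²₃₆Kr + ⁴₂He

deuteron

Conserve mass number: A + 84 = 82 + 4, so A = 2.
Conserve atomic number: Z + 37 = 36 + 2, so Z = 1.
A = 2 and Z = 1 is ²₁H — a deuteron.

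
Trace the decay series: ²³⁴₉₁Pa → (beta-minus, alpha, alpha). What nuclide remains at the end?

Ra-226

Start: (A, Z) = (234, 91).
After β⁻: (234, 92).
After α: (230, 90).
After α: (226, 88).
Z = 88 is radium.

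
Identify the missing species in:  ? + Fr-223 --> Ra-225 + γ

deuteron

Conserve mass number: A + 223 = 225 + 0, so A = 2.
Conserve atomic number: Z + 87 = 88 + 0, so Z = 1.
A = 2 and Z = 1 is H-2 — a deuteron.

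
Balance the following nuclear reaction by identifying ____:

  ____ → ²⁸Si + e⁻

Conserve mass number: A = 28 + 0, so A = 28.
Conserve atomic number: Z = 14 − 1, so Z = 13.
Z = 13 is aluminium, so the species is ²⁸Al.

Al-28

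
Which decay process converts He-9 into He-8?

neutron emission

ΔA = 8 − 9 = -1; ΔZ = 2 − 2 = +0.
A drops by 1 with Z unchanged — a neutron was emitted.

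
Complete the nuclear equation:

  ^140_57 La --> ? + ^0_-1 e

Conserve mass number: 140 = A + 0, so A = 140.
Conserve atomic number: 57 = Z − 1, so Z = 58.
Z = 58 is cerium, so the species is ^140_58 Ce.

Ce-140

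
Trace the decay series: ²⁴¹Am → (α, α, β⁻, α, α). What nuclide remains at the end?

Start: (A, Z) = (241, 95).
After α: (237, 93).
After α: (233, 91).
After β⁻: (233, 92).
After α: (229, 90).
After α: (225, 88).
Z = 88 is radium.

Ra-225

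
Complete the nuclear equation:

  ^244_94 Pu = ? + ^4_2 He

Conserve mass number: 244 = A + 4, so A = 240.
Conserve atomic number: 94 = Z + 2, so Z = 92.
Z = 92 is uranium, so the species is ^240_92 U.

U-240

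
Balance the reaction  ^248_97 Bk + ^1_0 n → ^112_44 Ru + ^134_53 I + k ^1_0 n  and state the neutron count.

3

Conserve mass number: 249 = 112 + 134 + k, so k = 249 − 246 = 3.
Check atomic number: 97 = 44 + 53 + 0 = 97. ✓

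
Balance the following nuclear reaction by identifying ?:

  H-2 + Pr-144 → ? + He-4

Ce-142

Conserve mass number: 2 + 144 = A + 4, so A = 142.
Conserve atomic number: 1 + 59 = Z + 2, so Z = 58.
Z = 58 is cerium, so the species is Ce-142.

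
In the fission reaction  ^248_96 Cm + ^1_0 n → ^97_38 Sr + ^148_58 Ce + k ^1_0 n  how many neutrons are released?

4

Conserve mass number: 249 = 97 + 148 + k, so k = 249 − 245 = 4.
Check atomic number: 96 = 38 + 58 + 0 = 96. ✓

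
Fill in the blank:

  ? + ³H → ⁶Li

Conserve mass number: A + 3 = 6, so A = 3.
Conserve atomic number: Z + 1 = 3, so Z = 2.
Z = 2 is helium, so the species is ³He.

He-3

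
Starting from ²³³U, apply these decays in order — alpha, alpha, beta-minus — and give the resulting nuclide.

Ac-225

Start: (A, Z) = (233, 92).
After α: (229, 90).
After α: (225, 88).
After β⁻: (225, 89).
Z = 89 is actinium.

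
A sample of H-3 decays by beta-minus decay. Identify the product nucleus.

Beta-minus decay: mass number changes by +0, atomic number by +1.
A: 3 = 3; Z: 1 + 1 = 2.
Z = 2 is helium, so the daughter is He-3.

He-3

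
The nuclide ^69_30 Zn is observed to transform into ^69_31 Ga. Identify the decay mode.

beta-minus decay

ΔA = 69 − 69 = 0; ΔZ = 31 − 30 = +1.
A is unchanged and Z rises by 1 — a neutron has become a proton (β⁻ decay).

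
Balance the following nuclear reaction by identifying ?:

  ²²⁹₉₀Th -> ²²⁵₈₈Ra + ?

alpha particle

Conserve mass number: 229 = 225 + A, so A = 4.
Conserve atomic number: 90 = 88 + Z, so Z = 2.
A = 4 and Z = 2 is ⁴₂He — an alpha particle.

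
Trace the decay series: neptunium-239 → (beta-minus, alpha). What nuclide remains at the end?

U-235

Start: (A, Z) = (239, 93).
After β⁻: (239, 94).
After α: (235, 92).
Z = 92 is uranium.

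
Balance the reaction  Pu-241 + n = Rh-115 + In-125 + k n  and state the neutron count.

Conserve mass number: 242 = 115 + 125 + k, so k = 242 − 240 = 2.
Check atomic number: 94 = 45 + 49 + 0 = 94. ✓

2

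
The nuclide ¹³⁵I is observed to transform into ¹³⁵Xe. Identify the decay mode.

ΔA = 135 − 135 = 0; ΔZ = 54 − 53 = +1.
A is unchanged and Z rises by 1 — a neutron has become a proton (β⁻ decay).

beta-minus decay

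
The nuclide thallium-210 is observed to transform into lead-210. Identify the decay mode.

ΔA = 210 − 210 = 0; ΔZ = 82 − 81 = +1.
A is unchanged and Z rises by 1 — a neutron has become a proton (β⁻ decay).

beta-minus decay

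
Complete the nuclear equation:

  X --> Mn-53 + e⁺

Fe-53

Conserve mass number: A = 53 + 0, so A = 53.
Conserve atomic number: Z = 25 + 1, so Z = 26.
Z = 26 is iron, so the species is Fe-53.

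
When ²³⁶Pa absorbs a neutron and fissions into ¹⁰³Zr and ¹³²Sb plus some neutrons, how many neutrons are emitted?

2

Conserve mass number: 237 = 103 + 132 + k, so k = 237 − 235 = 2.
Check atomic number: 91 = 40 + 51 + 0 = 91. ✓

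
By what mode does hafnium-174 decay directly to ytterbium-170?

ΔA = 170 − 174 = -4; ΔZ = 70 − 72 = -2.
A drops by 4 and Z drops by 2 — the signature of alpha emission.

alpha decay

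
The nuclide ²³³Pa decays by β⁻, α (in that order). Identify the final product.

Th-229

Start: (A, Z) = (233, 91).
After β⁻: (233, 92).
After α: (229, 90).
Z = 90 is thorium.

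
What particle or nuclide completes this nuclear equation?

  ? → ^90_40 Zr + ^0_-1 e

Y-90

Conserve mass number: A = 90 + 0, so A = 90.
Conserve atomic number: Z = 40 − 1, so Z = 39.
Z = 39 is yttrium, so the species is ^90_39 Y.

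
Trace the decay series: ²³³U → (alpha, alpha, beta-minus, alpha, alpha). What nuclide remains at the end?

At-217

Start: (A, Z) = (233, 92).
After α: (229, 90).
After α: (225, 88).
After β⁻: (225, 89).
After α: (221, 87).
After α: (217, 85).
Z = 85 is astatine.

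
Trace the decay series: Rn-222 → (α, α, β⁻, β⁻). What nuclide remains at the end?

Start: (A, Z) = (222, 86).
After α: (218, 84).
After α: (214, 82).
After β⁻: (214, 83).
After β⁻: (214, 84).
Z = 84 is polonium.

Po-214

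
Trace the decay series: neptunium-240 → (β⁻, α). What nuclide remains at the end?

Start: (A, Z) = (240, 93).
After β⁻: (240, 94).
After α: (236, 92).
Z = 92 is uranium.

U-236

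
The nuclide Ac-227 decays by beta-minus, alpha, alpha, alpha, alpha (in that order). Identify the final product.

Pb-211

Start: (A, Z) = (227, 89).
After β⁻: (227, 90).
After α: (223, 88).
After α: (219, 86).
After α: (215, 84).
After α: (211, 82).
Z = 82 is lead.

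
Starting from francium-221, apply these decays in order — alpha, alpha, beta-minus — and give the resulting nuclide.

Start: (A, Z) = (221, 87).
After α: (217, 85).
After α: (213, 83).
After β⁻: (213, 84).
Z = 84 is polonium.

Po-213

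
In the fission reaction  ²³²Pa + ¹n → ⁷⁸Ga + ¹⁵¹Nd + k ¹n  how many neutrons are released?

4

Conserve mass number: 233 = 78 + 151 + k, so k = 233 − 229 = 4.
Check atomic number: 91 = 31 + 60 + 0 = 91. ✓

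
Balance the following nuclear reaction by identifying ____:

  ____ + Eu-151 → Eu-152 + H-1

deuteron

Conserve mass number: A + 151 = 152 + 1, so A = 2.
Conserve atomic number: Z + 63 = 63 + 1, so Z = 1.
A = 2 and Z = 1 is H-2 — a deuteron.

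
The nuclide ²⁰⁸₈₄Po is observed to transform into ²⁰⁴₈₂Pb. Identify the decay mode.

ΔA = 204 − 208 = -4; ΔZ = 82 − 84 = -2.
A drops by 4 and Z drops by 2 — the signature of alpha emission.

alpha decay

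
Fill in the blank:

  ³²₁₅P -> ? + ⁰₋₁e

Conserve mass number: 32 = A + 0, so A = 32.
Conserve atomic number: 15 = Z − 1, so Z = 16.
Z = 16 is sulfur, so the species is ³²₁₆S.

S-32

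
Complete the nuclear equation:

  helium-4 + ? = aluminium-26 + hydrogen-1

Conserve mass number: 4 + A = 26 + 1, so A = 23.
Conserve atomic number: 2 + Z = 13 + 1, so Z = 12.
Z = 12 is magnesium, so the species is magnesium-23.

Mg-23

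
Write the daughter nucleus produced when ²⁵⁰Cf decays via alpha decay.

Alpha decay: mass number changes by -4, atomic number by -2.
A: 250 − 4 = 246; Z: 98 − 2 = 96.
Z = 96 is curium, so the daughter is ²⁴⁶Cm.

Cm-246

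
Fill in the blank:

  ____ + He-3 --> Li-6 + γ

Conserve mass number: A + 3 = 6 + 0, so A = 3.
Conserve atomic number: Z + 2 = 3 + 0, so Z = 1.
A = 3 and Z = 1 is H-3 — a triton.

triton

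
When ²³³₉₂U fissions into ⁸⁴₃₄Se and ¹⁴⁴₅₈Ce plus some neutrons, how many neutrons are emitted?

5

Conserve mass number: 233 = 84 + 144 + k, so k = 233 − 228 = 5.
Check atomic number: 92 = 34 + 58 + 0 = 92. ✓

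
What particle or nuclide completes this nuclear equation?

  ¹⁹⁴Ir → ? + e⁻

Conserve mass number: 194 = A + 0, so A = 194.
Conserve atomic number: 77 = Z − 1, so Z = 78.
Z = 78 is platinum, so the species is ¹⁹⁴Pt.

Pt-194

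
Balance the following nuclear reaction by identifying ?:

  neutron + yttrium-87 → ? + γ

Y-88

Conserve mass number: 1 + 87 = A + 0, so A = 88.
Conserve atomic number: 0 + 39 = Z + 0, so Z = 39.
Z = 39 is yttrium, so the species is yttrium-88.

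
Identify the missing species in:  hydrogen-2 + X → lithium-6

Conserve mass number: 2 + A = 6, so A = 4.
Conserve atomic number: 1 + Z = 3, so Z = 2.
A = 4 and Z = 2 is helium-4 — an alpha particle.

alpha particle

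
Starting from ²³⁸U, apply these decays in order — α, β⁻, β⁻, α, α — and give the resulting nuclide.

Ra-226

Start: (A, Z) = (238, 92).
After α: (234, 90).
After β⁻: (234, 91).
After β⁻: (234, 92).
After α: (230, 90).
After α: (226, 88).
Z = 88 is radium.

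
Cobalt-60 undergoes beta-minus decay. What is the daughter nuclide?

Beta-minus decay: mass number changes by +0, atomic number by +1.
A: 60 = 60; Z: 27 + 1 = 28.
Z = 28 is nickel, so the daughter is nickel-60.

Ni-60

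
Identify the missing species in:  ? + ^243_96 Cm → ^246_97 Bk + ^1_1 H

Conserve mass number: A + 243 = 246 + 1, so A = 4.
Conserve atomic number: Z + 96 = 97 + 1, so Z = 2.
A = 4 and Z = 2 is ^4_2 He — an alpha particle.

alpha particle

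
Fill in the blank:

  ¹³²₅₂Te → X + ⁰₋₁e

Conserve mass number: 132 = A + 0, so A = 132.
Conserve atomic number: 52 = Z − 1, so Z = 53.
Z = 53 is iodine, so the species is ¹³²₅₃I.

I-132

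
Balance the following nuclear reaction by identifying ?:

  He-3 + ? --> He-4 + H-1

Conserve mass number: 3 + A = 4 + 1, so A = 2.
Conserve atomic number: 2 + Z = 2 + 1, so Z = 1.
A = 2 and Z = 1 is H-2 — a deuteron.

deuteron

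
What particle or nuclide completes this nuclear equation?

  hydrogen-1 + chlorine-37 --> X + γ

Conserve mass number: 1 + 37 = A + 0, so A = 38.
Conserve atomic number: 1 + 17 = Z + 0, so Z = 18.
Z = 18 is argon, so the species is argon-38.

Ar-38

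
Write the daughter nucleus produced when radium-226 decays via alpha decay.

Alpha decay: mass number changes by -4, atomic number by -2.
A: 226 − 4 = 222; Z: 88 − 2 = 86.
Z = 86 is radon, so the daughter is radon-222.

Rn-222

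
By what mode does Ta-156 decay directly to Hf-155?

proton emission

ΔA = 155 − 156 = -1; ΔZ = 72 − 73 = -1.
A drops by 1 and Z drops by 1 — a proton was emitted.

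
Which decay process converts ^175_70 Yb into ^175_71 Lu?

beta-minus decay

ΔA = 175 − 175 = 0; ΔZ = 71 − 70 = +1.
A is unchanged and Z rises by 1 — a neutron has become a proton (β⁻ decay).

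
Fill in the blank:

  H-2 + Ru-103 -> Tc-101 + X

alpha particle

Conserve mass number: 2 + 103 = 101 + A, so A = 4.
Conserve atomic number: 1 + 44 = 43 + Z, so Z = 2.
A = 4 and Z = 2 is He-4 — an alpha particle.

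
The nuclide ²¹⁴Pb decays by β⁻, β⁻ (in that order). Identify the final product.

Po-214

Start: (A, Z) = (214, 82).
After β⁻: (214, 83).
After β⁻: (214, 84).
Z = 84 is polonium.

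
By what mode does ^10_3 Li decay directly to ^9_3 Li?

neutron emission

ΔA = 9 − 10 = -1; ΔZ = 3 − 3 = +0.
A drops by 1 with Z unchanged — a neutron was emitted.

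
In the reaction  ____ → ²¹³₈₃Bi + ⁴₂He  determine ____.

At-217

Conserve mass number: A = 213 + 4, so A = 217.
Conserve atomic number: Z = 83 + 2, so Z = 85.
Z = 85 is astatine, so the species is ²¹⁷₈₅At.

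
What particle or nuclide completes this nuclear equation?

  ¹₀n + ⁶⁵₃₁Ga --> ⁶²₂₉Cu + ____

alpha particle

Conserve mass number: 1 + 65 = 62 + A, so A = 4.
Conserve atomic number: 0 + 31 = 29 + Z, so Z = 2.
A = 4 and Z = 2 is ⁴₂He — an alpha particle.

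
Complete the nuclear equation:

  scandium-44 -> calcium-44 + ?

positron

Conserve mass number: 44 = 44 + A, so A = 0.
Conserve atomic number: 21 = 20 + Z, so Z = 1.
A = 0 and Z = 1 is e⁺ — a positron.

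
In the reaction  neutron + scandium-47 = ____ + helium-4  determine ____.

K-44

Conserve mass number: 1 + 47 = A + 4, so A = 44.
Conserve atomic number: 0 + 21 = Z + 2, so Z = 19.
Z = 19 is potassium, so the species is potassium-44.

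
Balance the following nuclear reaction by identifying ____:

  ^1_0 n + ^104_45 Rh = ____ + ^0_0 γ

Conserve mass number: 1 + 104 = A + 0, so A = 105.
Conserve atomic number: 0 + 45 = Z + 0, so Z = 45.
Z = 45 is rhodium, so the species is ^105_45 Rh.

Rh-105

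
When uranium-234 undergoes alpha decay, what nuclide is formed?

Alpha decay: mass number changes by -4, atomic number by -2.
A: 234 − 4 = 230; Z: 92 − 2 = 90.
Z = 90 is thorium, so the daughter is thorium-230.

Th-230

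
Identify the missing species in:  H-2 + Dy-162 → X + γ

Ho-164

Conserve mass number: 2 + 162 = A + 0, so A = 164.
Conserve atomic number: 1 + 66 = Z + 0, so Z = 67.
Z = 67 is holmium, so the species is Ho-164.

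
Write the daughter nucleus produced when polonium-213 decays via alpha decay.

Pb-209

Alpha decay: mass number changes by -4, atomic number by -2.
A: 213 − 4 = 209; Z: 84 − 2 = 82.
Z = 82 is lead, so the daughter is lead-209.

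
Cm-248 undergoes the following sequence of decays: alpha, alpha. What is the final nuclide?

U-240

Start: (A, Z) = (248, 96).
After α: (244, 94).
After α: (240, 92).
Z = 92 is uranium.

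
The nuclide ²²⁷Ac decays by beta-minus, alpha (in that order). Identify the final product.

Ra-223

Start: (A, Z) = (227, 89).
After β⁻: (227, 90).
After α: (223, 88).
Z = 88 is radium.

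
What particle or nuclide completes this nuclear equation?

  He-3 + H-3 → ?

Conserve mass number: 3 + 3 = A, so A = 6.
Conserve atomic number: 2 + 1 = Z, so Z = 3.
Z = 3 is lithium, so the species is Li-6.

Li-6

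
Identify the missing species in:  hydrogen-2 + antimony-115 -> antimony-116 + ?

Conserve mass number: 2 + 115 = 116 + A, so A = 1.
Conserve atomic number: 1 + 51 = 51 + Z, so Z = 1.
A = 1 and Z = 1 is hydrogen-1 — a proton.

proton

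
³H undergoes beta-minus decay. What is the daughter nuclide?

He-3

Beta-minus decay: mass number changes by +0, atomic number by +1.
A: 3 = 3; Z: 1 + 1 = 2.
Z = 2 is helium, so the daughter is ³He.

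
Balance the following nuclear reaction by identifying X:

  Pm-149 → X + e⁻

Conserve mass number: 149 = A + 0, so A = 149.
Conserve atomic number: 61 = Z − 1, so Z = 62.
Z = 62 is samarium, so the species is Sm-149.

Sm-149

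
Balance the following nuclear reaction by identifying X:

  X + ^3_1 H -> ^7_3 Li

Conserve mass number: A + 3 = 7, so A = 4.
Conserve atomic number: Z + 1 = 3, so Z = 2.
A = 4 and Z = 2 is ^4_2 He — an alpha particle.

alpha particle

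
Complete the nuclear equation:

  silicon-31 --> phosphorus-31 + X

Conserve mass number: 31 = 31 + A, so A = 0.
Conserve atomic number: 14 = 15 + Z, so Z = -1.
A = 0 and Z = -1 is e⁻ — a beta-minus particle.

beta-minus particle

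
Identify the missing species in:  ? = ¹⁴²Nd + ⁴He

Sm-146

Conserve mass number: A = 142 + 4, so A = 146.
Conserve atomic number: Z = 60 + 2, so Z = 62.
Z = 62 is samarium, so the species is ¹⁴⁶Sm.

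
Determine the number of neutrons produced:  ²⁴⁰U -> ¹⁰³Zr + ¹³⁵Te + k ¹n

Conserve mass number: 240 = 103 + 135 + k, so k = 240 − 238 = 2.
Check atomic number: 92 = 40 + 52 + 0 = 92. ✓

2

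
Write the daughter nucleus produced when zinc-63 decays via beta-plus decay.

Beta-plus decay: mass number changes by +0, atomic number by -1.
A: 63 = 63; Z: 30 − 1 = 29.
Z = 29 is copper, so the daughter is copper-63.

Cu-63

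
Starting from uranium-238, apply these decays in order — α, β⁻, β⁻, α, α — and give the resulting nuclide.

Start: (A, Z) = (238, 92).
After α: (234, 90).
After β⁻: (234, 91).
After β⁻: (234, 92).
After α: (230, 90).
After α: (226, 88).
Z = 88 is radium.

Ra-226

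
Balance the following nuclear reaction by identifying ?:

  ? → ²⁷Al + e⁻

Mg-27

Conserve mass number: A = 27 + 0, so A = 27.
Conserve atomic number: Z = 13 − 1, so Z = 12.
Z = 12 is magnesium, so the species is ²⁷Mg.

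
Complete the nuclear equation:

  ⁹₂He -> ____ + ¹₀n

Conserve mass number: 9 = A + 1, so A = 8.
Conserve atomic number: 2 = Z + 0, so Z = 2.
Z = 2 is helium, so the species is ⁸₂He.

He-8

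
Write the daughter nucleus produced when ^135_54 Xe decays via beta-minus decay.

Beta-minus decay: mass number changes by +0, atomic number by +1.
A: 135 = 135; Z: 54 + 1 = 55.
Z = 55 is caesium, so the daughter is ^135_55 Cs.

Cs-135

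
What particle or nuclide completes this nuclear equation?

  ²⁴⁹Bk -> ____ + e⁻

Conserve mass number: 249 = A + 0, so A = 249.
Conserve atomic number: 97 = Z − 1, so Z = 98.
Z = 98 is californium, so the species is ²⁴⁹Cf.

Cf-249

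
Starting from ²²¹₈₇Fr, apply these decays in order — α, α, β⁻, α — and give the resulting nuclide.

Start: (A, Z) = (221, 87).
After α: (217, 85).
After α: (213, 83).
After β⁻: (213, 84).
After α: (209, 82).
Z = 82 is lead.

Pb-209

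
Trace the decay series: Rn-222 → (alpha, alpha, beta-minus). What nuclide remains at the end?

Bi-214

Start: (A, Z) = (222, 86).
After α: (218, 84).
After α: (214, 82).
After β⁻: (214, 83).
Z = 83 is bismuth.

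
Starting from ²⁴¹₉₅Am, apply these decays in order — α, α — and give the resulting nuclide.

Start: (A, Z) = (241, 95).
After α: (237, 93).
After α: (233, 91).
Z = 91 is protactinium.

Pa-233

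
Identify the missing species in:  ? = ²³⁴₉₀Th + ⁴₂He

U-238

Conserve mass number: A = 234 + 4, so A = 238.
Conserve atomic number: Z = 90 + 2, so Z = 92.
Z = 92 is uranium, so the species is ²³⁸₉₂U.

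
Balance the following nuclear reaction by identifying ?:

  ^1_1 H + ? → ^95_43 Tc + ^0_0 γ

Mo-94

Conserve mass number: 1 + A = 95 + 0, so A = 94.
Conserve atomic number: 1 + Z = 43 + 0, so Z = 42.
Z = 42 is molybdenum, so the species is ^94_42 Mo.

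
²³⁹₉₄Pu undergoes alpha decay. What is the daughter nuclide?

Alpha decay: mass number changes by -4, atomic number by -2.
A: 239 − 4 = 235; Z: 94 − 2 = 92.
Z = 92 is uranium, so the daughter is ²³⁵₉₂U.

U-235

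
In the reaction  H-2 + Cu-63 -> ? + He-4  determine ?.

Conserve mass number: 2 + 63 = A + 4, so A = 61.
Conserve atomic number: 1 + 29 = Z + 2, so Z = 28.
Z = 28 is nickel, so the species is Ni-61.

Ni-61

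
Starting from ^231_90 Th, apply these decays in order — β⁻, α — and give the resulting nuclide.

Ac-227

Start: (A, Z) = (231, 90).
After β⁻: (231, 91).
After α: (227, 89).
Z = 89 is actinium.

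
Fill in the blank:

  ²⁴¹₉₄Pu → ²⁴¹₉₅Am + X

beta-minus particle

Conserve mass number: 241 = 241 + A, so A = 0.
Conserve atomic number: 94 = 95 + Z, so Z = -1.
A = 0 and Z = -1 is ⁰₋₁e — a beta-minus particle.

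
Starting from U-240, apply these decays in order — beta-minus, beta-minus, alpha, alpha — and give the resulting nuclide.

Th-232

Start: (A, Z) = (240, 92).
After β⁻: (240, 93).
After β⁻: (240, 94).
After α: (236, 92).
After α: (232, 90).
Z = 90 is thorium.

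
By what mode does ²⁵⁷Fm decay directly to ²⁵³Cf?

alpha decay

ΔA = 253 − 257 = -4; ΔZ = 98 − 100 = -2.
A drops by 4 and Z drops by 2 — the signature of alpha emission.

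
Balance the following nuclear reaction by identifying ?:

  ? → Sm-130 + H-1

Eu-131

Conserve mass number: A = 130 + 1, so A = 131.
Conserve atomic number: Z = 62 + 1, so Z = 63.
Z = 63 is europium, so the species is Eu-131.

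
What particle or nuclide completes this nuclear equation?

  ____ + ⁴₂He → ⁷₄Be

He-3

Conserve mass number: A + 4 = 7, so A = 3.
Conserve atomic number: Z + 2 = 4, so Z = 2.
Z = 2 is helium, so the species is ³₂He.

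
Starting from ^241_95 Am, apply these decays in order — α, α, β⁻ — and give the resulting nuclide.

U-233

Start: (A, Z) = (241, 95).
After α: (237, 93).
After α: (233, 91).
After β⁻: (233, 92).
Z = 92 is uranium.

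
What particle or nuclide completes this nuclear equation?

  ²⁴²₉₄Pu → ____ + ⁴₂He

Conserve mass number: 242 = A + 4, so A = 238.
Conserve atomic number: 94 = Z + 2, so Z = 92.
Z = 92 is uranium, so the species is ²³⁸₉₂U.

U-238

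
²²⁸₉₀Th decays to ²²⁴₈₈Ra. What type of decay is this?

alpha decay

ΔA = 224 − 228 = -4; ΔZ = 88 − 90 = -2.
A drops by 4 and Z drops by 2 — the signature of alpha emission.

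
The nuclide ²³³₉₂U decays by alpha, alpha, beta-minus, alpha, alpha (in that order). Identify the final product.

At-217

Start: (A, Z) = (233, 92).
After α: (229, 90).
After α: (225, 88).
After β⁻: (225, 89).
After α: (221, 87).
After α: (217, 85).
Z = 85 is astatine.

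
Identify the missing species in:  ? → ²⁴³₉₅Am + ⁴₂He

Conserve mass number: A = 243 + 4, so A = 247.
Conserve atomic number: Z = 95 + 2, so Z = 97.
Z = 97 is berkelium, so the species is ²⁴⁷₉₇Bk.

Bk-247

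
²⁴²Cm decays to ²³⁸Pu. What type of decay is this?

ΔA = 238 − 242 = -4; ΔZ = 94 − 96 = -2.
A drops by 4 and Z drops by 2 — the signature of alpha emission.

alpha decay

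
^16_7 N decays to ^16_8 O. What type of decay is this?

ΔA = 16 − 16 = 0; ΔZ = 8 − 7 = +1.
A is unchanged and Z rises by 1 — a neutron has become a proton (β⁻ decay).

beta-minus decay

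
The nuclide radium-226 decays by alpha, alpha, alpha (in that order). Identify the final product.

Pb-214

Start: (A, Z) = (226, 88).
After α: (222, 86).
After α: (218, 84).
After α: (214, 82).
Z = 82 is lead.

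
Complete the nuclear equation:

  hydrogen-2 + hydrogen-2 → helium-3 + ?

neutron

Conserve mass number: 2 + 2 = 3 + A, so A = 1.
Conserve atomic number: 1 + 1 = 2 + Z, so Z = 0.
A = 1 and Z = 0 is neutron — a neutron.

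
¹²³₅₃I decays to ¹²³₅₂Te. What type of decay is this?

ΔA = 123 − 123 = 0; ΔZ = 52 − 53 = -1.
A is unchanged and Z drops by 1 — a proton has become a neutron (β⁺ emission or electron capture).

beta-plus decay or electron capture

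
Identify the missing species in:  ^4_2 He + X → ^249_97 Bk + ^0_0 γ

Am-245

Conserve mass number: 4 + A = 249 + 0, so A = 245.
Conserve atomic number: 2 + Z = 97 + 0, so Z = 95.
Z = 95 is americium, so the species is ^245_95 Am.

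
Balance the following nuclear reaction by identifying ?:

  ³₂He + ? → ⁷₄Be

alpha particle

Conserve mass number: 3 + A = 7, so A = 4.
Conserve atomic number: 2 + Z = 4, so Z = 2.
A = 4 and Z = 2 is ⁴₂He — an alpha particle.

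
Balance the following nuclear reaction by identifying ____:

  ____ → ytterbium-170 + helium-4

Hf-174

Conserve mass number: A = 170 + 4, so A = 174.
Conserve atomic number: Z = 70 + 2, so Z = 72.
Z = 72 is hafnium, so the species is hafnium-174.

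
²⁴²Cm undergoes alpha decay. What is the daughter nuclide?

Alpha decay: mass number changes by -4, atomic number by -2.
A: 242 − 4 = 238; Z: 96 − 2 = 94.
Z = 94 is plutonium, so the daughter is ²³⁸Pu.

Pu-238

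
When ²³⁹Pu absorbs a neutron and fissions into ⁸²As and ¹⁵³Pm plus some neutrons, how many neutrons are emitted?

Conserve mass number: 240 = 82 + 153 + k, so k = 240 − 235 = 5.
Check atomic number: 94 = 33 + 61 + 0 = 94. ✓

5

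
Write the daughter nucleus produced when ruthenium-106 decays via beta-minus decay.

Rh-106

Beta-minus decay: mass number changes by +0, atomic number by +1.
A: 106 = 106; Z: 44 + 1 = 45.
Z = 45 is rhodium, so the daughter is rhodium-106.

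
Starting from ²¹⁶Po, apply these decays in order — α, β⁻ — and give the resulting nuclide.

Bi-212

Start: (A, Z) = (216, 84).
After α: (212, 82).
After β⁻: (212, 83).
Z = 83 is bismuth.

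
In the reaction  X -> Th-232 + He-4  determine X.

Conserve mass number: A = 232 + 4, so A = 236.
Conserve atomic number: Z = 90 + 2, so Z = 92.
Z = 92 is uranium, so the species is U-236.

U-236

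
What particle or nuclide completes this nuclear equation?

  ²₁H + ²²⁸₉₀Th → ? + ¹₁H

Conserve mass number: 2 + 228 = A + 1, so A = 229.
Conserve atomic number: 1 + 90 = Z + 1, so Z = 90.
Z = 90 is thorium, so the species is ²²⁹₉₀Th.

Th-229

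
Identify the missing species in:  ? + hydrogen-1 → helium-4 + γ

triton

Conserve mass number: A + 1 = 4 + 0, so A = 3.
Conserve atomic number: Z + 1 = 2 + 0, so Z = 1.
A = 3 and Z = 1 is hydrogen-3 — a triton.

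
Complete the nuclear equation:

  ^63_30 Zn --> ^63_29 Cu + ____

positron

Conserve mass number: 63 = 63 + A, so A = 0.
Conserve atomic number: 30 = 29 + Z, so Z = 1.
A = 0 and Z = 1 is ^0_1 e — a positron.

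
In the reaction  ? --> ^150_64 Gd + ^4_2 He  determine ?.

Dy-154

Conserve mass number: A = 150 + 4, so A = 154.
Conserve atomic number: Z = 64 + 2, so Z = 66.
Z = 66 is dysprosium, so the species is ^154_66 Dy.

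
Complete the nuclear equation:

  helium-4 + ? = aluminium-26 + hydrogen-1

Mg-23

Conserve mass number: 4 + A = 26 + 1, so A = 23.
Conserve atomic number: 2 + Z = 13 + 1, so Z = 12.
Z = 12 is magnesium, so the species is magnesium-23.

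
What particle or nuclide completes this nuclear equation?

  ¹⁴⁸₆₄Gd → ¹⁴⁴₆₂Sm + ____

alpha particle

Conserve mass number: 148 = 144 + A, so A = 4.
Conserve atomic number: 64 = 62 + Z, so Z = 2.
A = 4 and Z = 2 is ⁴₂He — an alpha particle.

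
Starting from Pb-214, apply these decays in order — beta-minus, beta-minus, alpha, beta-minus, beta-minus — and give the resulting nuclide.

Start: (A, Z) = (214, 82).
After β⁻: (214, 83).
After β⁻: (214, 84).
After α: (210, 82).
After β⁻: (210, 83).
After β⁻: (210, 84).
Z = 84 is polonium.

Po-210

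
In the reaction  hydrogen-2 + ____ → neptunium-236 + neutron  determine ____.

U-235

Conserve mass number: 2 + A = 236 + 1, so A = 235.
Conserve atomic number: 1 + Z = 93 + 0, so Z = 92.
Z = 92 is uranium, so the species is uranium-235.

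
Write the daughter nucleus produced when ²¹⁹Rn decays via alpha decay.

Po-215

Alpha decay: mass number changes by -4, atomic number by -2.
A: 219 − 4 = 215; Z: 86 − 2 = 84.
Z = 84 is polonium, so the daughter is ²¹⁵Po.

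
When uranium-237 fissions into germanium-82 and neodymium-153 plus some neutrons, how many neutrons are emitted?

Conserve mass number: 237 = 82 + 153 + k, so k = 237 − 235 = 2.
Check atomic number: 92 = 32 + 60 + 0 = 92. ✓

2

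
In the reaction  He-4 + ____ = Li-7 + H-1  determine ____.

Conserve mass number: 4 + A = 7 + 1, so A = 4.
Conserve atomic number: 2 + Z = 3 + 1, so Z = 2.
A = 4 and Z = 2 is He-4 — an alpha particle.

alpha particle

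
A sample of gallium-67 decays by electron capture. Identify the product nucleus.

Zn-67

Electron capture: mass number changes by +0, atomic number by -1.
A: 67 = 67; Z: 31 − 1 = 30.
Z = 30 is zinc, so the daughter is zinc-67.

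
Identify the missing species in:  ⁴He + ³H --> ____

Conserve mass number: 4 + 3 = A, so A = 7.
Conserve atomic number: 2 + 1 = Z, so Z = 3.
Z = 3 is lithium, so the species is ⁷Li.

Li-7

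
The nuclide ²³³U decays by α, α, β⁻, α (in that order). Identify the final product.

Fr-221

Start: (A, Z) = (233, 92).
After α: (229, 90).
After α: (225, 88).
After β⁻: (225, 89).
After α: (221, 87).
Z = 87 is francium.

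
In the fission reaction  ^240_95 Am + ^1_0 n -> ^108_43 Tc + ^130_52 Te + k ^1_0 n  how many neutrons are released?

Conserve mass number: 241 = 108 + 130 + k, so k = 241 − 238 = 3.
Check atomic number: 95 = 43 + 52 + 0 = 95. ✓

3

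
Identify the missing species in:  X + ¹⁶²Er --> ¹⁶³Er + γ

Conserve mass number: A + 162 = 163 + 0, so A = 1.
Conserve atomic number: Z + 68 = 68 + 0, so Z = 0.
A = 1 and Z = 0 is ¹n — a neutron.

neutron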